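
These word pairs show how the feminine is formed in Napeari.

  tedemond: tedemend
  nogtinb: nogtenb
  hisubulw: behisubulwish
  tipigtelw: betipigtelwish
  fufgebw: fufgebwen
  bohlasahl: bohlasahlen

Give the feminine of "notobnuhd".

notobnuhden

hisubulw and fufgebw both end in -w yet inflect differently (behisubulwish, fufgebwen), so the final letter is not what conditions the rule; the second-to-last letter is.
"notobnuhd" has second-to-last letter 'h'. The one such stem in the data (bohlasahl → bohlasahlen) adds -en, so the same rule applies.
The other patterns: stems whose second-to-last letter is 'n' change the last vowel to 'e'; stems whose second-to-last letter is 'l' add be- … -ish around the stem.
So notobnuhd → notobnuhden.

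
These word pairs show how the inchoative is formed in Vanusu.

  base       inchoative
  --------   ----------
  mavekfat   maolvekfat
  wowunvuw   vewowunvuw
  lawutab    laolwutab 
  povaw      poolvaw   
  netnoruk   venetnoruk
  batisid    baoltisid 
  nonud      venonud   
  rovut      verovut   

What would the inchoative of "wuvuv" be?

vewuvuv

wowunvuw and povaw both end in -w yet inflect differently (vewowunvuw, poolvaw), so the final letter is not what conditions the rule; the last vowel is.
"wuvuv" has last vowel 'u'. The stems whose last vowel is 'u' (nonud → venonud, netnoruk → venetnoruk, wowunvuw → vewowunvuw) add the prefix ve-.
So wuvuv → vewuvuv.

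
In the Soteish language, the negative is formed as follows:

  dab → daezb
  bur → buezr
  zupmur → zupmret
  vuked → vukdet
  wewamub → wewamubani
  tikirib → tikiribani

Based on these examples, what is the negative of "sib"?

bur and zupmur both end in -r yet inflect differently (buezr, zupmret), so the final letter is not what conditions the rule; the number of vowels is.
"sib" has 1 vowel. The stems with 1 vowel (dab → daezb, bur → buezr) insert -ez- after the first vowel.
The other patterns: stems with 2 vowels delete the last vowel and add -et; stems with 3 vowels add -ani.
So sib → siezb.

siezb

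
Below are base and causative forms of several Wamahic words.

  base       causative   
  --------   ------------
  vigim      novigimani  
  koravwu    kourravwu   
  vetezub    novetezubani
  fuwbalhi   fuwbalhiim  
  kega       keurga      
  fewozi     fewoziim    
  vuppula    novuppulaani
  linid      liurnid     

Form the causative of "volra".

vuppula and kega both end in -a yet inflect differently (novuppulaani, keurga), so the final letter is not what conditions the rule; the first letter is.
"volra" begins with v-. The stems beginning with v- (vuppula → novuppulaani, vetezub → novetezubani, vigim → novigimani) add no- … -ani around the stem.
So volra → novolraani.

novolraani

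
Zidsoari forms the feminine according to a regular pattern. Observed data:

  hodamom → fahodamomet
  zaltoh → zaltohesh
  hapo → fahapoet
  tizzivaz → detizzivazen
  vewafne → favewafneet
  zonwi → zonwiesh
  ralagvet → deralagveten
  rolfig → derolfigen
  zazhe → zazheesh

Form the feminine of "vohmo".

favohmoet

vewafne and zazhe both end in -e yet inflect differently (favewafneet, zazheesh), so the final letter is not what conditions the rule; the first letter is.
"vohmo" begins with v-. The one such stem in the data (vewafne → favewafneet) adds fa- … -et around the stem, so the same rule applies.
So vohmo → favohmoet.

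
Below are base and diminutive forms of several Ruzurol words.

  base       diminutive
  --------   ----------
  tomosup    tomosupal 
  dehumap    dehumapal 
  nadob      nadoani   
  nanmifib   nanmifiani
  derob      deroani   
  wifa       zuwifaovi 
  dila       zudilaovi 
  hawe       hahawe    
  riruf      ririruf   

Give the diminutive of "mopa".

zumopaovi

dehumap and wifa both have last vowel 'a' yet inflect differently (dehumapal, zuwifaovi), so the last vowel is not what conditions the rule; the final letter is.
"mopa" ends in -a. The stems ending in -a (wifa → zuwifaovi, dila → zudilaovi) add zu- … -ovi around the stem.
The other patterns: stems ending in -p add -al; stems ending in -b drop the final letter and add -ani; stems ending in -e or -f repeat the first consonant+vowel as a prefix.
So mopa → zumopaovi.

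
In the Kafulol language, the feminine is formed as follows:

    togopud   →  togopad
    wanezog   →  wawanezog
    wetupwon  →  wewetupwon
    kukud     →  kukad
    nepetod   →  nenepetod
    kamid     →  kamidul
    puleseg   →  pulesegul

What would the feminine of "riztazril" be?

kukud and nepetod both end in -d yet inflect differently (kukad, nenepetod), so the final letter is not what conditions the rule; the last vowel is.
"riztazril" has last vowel 'i'. The one such stem in the data (kamid → kamidul) adds -ul, so the same rule applies.
So riztazril → riztazrilul.

riztazrilul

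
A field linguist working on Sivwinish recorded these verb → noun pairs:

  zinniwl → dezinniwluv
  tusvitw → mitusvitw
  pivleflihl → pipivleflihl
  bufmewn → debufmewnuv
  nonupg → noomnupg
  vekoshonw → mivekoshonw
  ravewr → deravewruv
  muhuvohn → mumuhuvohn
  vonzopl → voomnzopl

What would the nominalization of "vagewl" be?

"vagewl" has second-to-last letter 'w'. The stems whose second-to-last letter is 'w' (bufmewn → debufmewnuv, ravewr → deravewruv, zinniwl → dezinniwluv) add de- … -uv around the stem.
The other patterns: stems whose second-to-last letter is 'p' insert -om- after the first vowel; stems whose second-to-last letter is 'h' repeat the first consonant+vowel as a prefix; stems whose second-to-last letter is 'n' or 't' add the prefix mi-.
So vagewl → devagewluv.

devagewluv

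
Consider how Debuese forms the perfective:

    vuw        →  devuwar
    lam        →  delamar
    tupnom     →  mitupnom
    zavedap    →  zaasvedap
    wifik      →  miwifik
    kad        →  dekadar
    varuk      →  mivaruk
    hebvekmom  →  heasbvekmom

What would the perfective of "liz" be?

delizar

lam and tupnom both end in -m yet inflect differently (delamar, mitupnom), so the final letter is not what conditions the rule; the number of vowels is.
"liz" has 1 vowel. The stems with 1 vowel (vuw → devuwar, kad → dekadar, lam → delamar) add de- … -ar around the stem.
So liz → delizar.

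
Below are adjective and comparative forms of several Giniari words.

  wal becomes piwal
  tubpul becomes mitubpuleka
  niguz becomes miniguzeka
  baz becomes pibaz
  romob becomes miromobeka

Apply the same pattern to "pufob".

"pufob" has 2 vowels. The stems with 2 vowels (romob → miromobeka, tubpul → mitubpuleka, niguz → miniguzeka) add mi- … -eka around the stem.
The other pattern: stems with 1 vowel add the prefix pi-.
So pufob → mipufobeka.

mipufobeka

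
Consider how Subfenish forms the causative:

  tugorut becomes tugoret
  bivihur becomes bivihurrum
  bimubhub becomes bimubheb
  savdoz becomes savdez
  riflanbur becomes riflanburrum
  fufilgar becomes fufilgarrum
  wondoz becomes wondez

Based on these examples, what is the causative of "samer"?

"samer" ends in -r. The stems ending in -r (riflanbur → riflanburrum, fufilgar → fufilgarrum, bivihur → bivihurrum) double the final consonant and add -um.
The other pattern: stems ending in -b, -t or -z change the last vowel to 'e'.
So samer → samerrum.

samerrum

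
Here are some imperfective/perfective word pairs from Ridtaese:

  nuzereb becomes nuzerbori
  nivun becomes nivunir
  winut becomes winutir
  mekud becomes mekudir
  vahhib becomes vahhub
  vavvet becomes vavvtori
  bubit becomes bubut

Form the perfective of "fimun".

bubit and vavvet both end in -t yet inflect differently (bubut, vavvtori), so the final letter is not what conditions the rule; the last vowel is.
"fimun" has last vowel 'u'. The stems whose last vowel is 'u' (mekud → mekudir, nivun → nivunir, winut → winutir) add -ir.
The other patterns: stems whose last vowel is 'i' change the last vowel to 'u'; stems whose last vowel is 'e' delete the last vowel and add -ori.
So fimun → fimunir.

fimunir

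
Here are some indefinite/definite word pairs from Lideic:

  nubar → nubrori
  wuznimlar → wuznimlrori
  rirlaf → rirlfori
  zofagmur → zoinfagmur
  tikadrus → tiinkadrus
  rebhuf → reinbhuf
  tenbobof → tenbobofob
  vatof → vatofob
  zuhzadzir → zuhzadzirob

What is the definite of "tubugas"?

tubugsori

nubar and zofagmur both end in -r yet inflect differently (nubrori, zoinfagmur), so the final letter is not what conditions the rule; the last vowel is.
"tubugas" has last vowel 'a'. The stems whose last vowel is 'a' (nubar → nubrori, wuznimlar → wuznimlrori, rirlaf → rirlfori) delete the last vowel and add -ori.
The other patterns: stems whose last vowel is 'u' insert -in- after the first vowel; stems whose last vowel is 'i' or 'o' add -ob.
So tubugas → tubugsori.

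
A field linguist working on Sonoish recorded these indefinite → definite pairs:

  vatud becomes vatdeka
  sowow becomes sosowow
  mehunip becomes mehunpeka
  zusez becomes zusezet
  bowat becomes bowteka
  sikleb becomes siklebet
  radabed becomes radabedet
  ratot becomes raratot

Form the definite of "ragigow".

"ragigow" has last vowel 'o'. The stems whose last vowel is 'o' (sowow → sosowow, ratot → raratot) repeat the first consonant+vowel as a prefix.
So ragigow → raragigow.

raragigow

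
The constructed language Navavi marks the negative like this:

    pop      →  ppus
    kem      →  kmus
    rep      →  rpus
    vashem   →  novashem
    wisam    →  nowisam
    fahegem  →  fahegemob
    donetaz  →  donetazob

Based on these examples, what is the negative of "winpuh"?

kem and vashem both end in -m yet inflect differently (kmus, novashem), so the final letter is not what conditions the rule; the number of vowels is.
"winpuh" has 2 vowels. The stems with 2 vowels (vashem → novashem, wisam → nowisam) add the prefix no-.
So winpuh → nowinpuh.

nowinpuh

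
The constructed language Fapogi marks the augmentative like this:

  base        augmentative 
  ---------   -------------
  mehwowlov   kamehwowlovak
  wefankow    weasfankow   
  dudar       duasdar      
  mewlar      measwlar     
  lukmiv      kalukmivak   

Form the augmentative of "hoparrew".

hoasparrew

mehwowlov and wefankow both have last vowel 'o' yet inflect differently (kamehwowlovak, weasfankow), so the last vowel is not what conditions the rule; the final letter is.
"hoparrew" ends in -w. The one such stem in the data (wefankow → weasfankow) inserts -as- after the first vowel (as do dudar, mewlar), so the same rule applies.
So hoparrew → hoasparrew.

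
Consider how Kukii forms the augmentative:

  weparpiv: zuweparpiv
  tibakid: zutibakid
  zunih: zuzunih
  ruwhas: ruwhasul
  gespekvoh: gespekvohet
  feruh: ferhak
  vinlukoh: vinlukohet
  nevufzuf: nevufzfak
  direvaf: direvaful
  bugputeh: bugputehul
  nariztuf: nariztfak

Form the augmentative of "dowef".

doweful

vinlukoh and feruh both end in -h yet inflect differently (vinlukohet, ferhak), so the final letter is not what conditions the rule; the last vowel is.
"dowef" has last vowel 'e'. The one such stem in the data (bugputeh → bugputehul) adds -ul, so the same rule applies.
The other patterns: stems whose last vowel is 'o' add -et; stems whose last vowel is 'u' delete the last vowel and add -ak; stems whose last vowel is 'i' add the prefix zu-.
So dowef → doweful.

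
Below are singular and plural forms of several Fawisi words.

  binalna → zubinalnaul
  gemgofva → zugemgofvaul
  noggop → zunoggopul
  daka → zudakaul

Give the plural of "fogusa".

Every pair shown (binalna → zubinalnaul, gemgofva → zugemgofvaul, noggop → zunoggopul, …) follows the same rule: add zu- … -ul around the stem.
So fogusa → zufogusaul.

zufogusaul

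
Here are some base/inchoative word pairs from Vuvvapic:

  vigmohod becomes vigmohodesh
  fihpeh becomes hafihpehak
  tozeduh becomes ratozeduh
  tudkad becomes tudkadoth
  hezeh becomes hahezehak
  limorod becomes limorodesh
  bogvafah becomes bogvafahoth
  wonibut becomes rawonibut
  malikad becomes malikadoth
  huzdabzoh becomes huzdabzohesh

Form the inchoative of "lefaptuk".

ralefaptuk

bogvafah and fihpeh both end in -h yet inflect differently (bogvafahoth, hafihpehak), so the final letter is not what conditions the rule; the last vowel is.
"lefaptuk" has last vowel 'u'. The stems whose last vowel is 'u' (tozeduh → ratozeduh, wonibut → rawonibut) add the prefix ra-.
So lefaptuk → ralefaptuk.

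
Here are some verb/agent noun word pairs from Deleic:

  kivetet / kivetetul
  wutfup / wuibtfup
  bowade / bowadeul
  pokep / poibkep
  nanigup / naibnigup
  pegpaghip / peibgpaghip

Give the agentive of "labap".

laibbap

"labap" ends in -p. The stems ending in -p (pokep → poibkep, wutfup → wuibtfup, nanigup → naibnigup) insert -ib- after the first vowel.
So labap → laibbap.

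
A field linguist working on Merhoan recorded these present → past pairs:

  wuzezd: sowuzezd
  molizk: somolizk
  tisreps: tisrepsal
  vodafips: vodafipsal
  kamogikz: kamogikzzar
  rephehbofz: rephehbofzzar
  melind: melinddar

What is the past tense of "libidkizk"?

wuzezd and melind both end in -d yet inflect differently (sowuzezd, melinddar), so the final letter is not what conditions the rule; the second-to-last letter is.
"libidkizk" has second-to-last letter 'z'. The stems whose second-to-last letter is 'z' (molizk → somolizk, wuzezd → sowuzezd) add the prefix so-.
The other patterns: stems whose second-to-last letter is 'p' add -al; stems whose second-to-last letter is 'f', 'k' or 'n' double the final consonant and add -ar.
So libidkizk → solibidkizk.

solibidkizk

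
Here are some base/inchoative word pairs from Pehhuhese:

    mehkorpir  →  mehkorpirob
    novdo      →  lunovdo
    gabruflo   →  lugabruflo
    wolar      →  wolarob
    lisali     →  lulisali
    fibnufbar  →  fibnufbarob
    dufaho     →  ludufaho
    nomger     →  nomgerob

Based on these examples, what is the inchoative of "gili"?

mehkorpir and lisali both have last vowel 'i' yet inflect differently (mehkorpirob, lulisali), so the last vowel is not what conditions the rule; the final letter is.
"gili" ends in -i. The one such stem in the data (lisali → lulisali) adds the prefix lu-, so the same rule applies.
So gili → lugili.

lugili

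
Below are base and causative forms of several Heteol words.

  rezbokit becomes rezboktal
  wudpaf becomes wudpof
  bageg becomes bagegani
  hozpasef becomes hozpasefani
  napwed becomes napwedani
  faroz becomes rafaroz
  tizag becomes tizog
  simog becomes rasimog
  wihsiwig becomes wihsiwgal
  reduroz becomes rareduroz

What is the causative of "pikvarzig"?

pikvarzgal

wihsiwig and bageg both end in -g yet inflect differently (wihsiwgal, bagegani), so the final letter is not what conditions the rule; the last vowel is.
"pikvarzig" has last vowel 'i'. The stems whose last vowel is 'i' (wihsiwig → wihsiwgal, rezbokit → rezboktal) delete the last vowel and add -al.
So pikvarzig → pikvarzgal.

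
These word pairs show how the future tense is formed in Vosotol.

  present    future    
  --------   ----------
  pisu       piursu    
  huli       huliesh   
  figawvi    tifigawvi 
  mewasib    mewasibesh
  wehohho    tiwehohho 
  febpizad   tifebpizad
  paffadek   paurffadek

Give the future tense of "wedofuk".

"wedofuk" begins with w-. The one such stem in the data (wehohho → tiwehohho) adds the prefix ti-, so the same rule applies.
The other patterns: stems beginning with p- insert -ur- after the first vowel; stems beginning with h- or m- add -esh.
So wedofuk → tiwedofuk.

tiwedofuk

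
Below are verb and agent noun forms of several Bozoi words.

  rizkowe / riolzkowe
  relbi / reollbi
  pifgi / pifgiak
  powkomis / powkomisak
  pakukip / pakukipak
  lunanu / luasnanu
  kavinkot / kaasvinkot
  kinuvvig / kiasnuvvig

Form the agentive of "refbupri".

reolfbupri

relbi and pifgi both end in -i yet inflect differently (reollbi, pifgiak), so the final letter is not what conditions the rule; the first letter is.
"refbupri" begins with r-. The stems beginning with r- (rizkowe → riolzkowe, relbi → reollbi) insert -ol- after the first vowel.
So refbupri → reolfbupri.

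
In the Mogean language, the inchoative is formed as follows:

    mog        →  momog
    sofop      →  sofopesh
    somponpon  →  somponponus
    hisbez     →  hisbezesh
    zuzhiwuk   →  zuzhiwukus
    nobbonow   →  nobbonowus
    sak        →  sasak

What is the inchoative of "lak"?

"lak" has 1 vowel. The stems with 1 vowel (mog → momog, sak → sasak) repeat the first consonant+vowel as a prefix.
The other patterns: stems with 2 vowels add -esh; stems with 3 vowels add -us.
So lak → lalak.

lalak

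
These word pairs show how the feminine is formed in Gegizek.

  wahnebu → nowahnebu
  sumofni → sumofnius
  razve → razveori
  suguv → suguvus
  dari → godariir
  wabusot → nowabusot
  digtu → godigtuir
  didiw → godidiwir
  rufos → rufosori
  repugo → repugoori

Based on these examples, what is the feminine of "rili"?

riliori

wahnebu and digtu both end in -u yet inflect differently (nowahnebu, godigtuir), so the final letter is not what conditions the rule; the first letter is.
"rili" begins with r-. The stems beginning with r- (rufos → rufosori, repugo → repugoori, razve → razveori) add -ori.
So rili → riliori.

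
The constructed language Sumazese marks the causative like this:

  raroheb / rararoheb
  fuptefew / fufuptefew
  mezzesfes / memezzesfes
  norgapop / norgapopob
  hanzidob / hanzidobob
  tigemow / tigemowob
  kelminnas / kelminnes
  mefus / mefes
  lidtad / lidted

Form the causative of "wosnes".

raroheb and hanzidob both end in -b yet inflect differently (rararoheb, hanzidobob), so the final letter is not what conditions the rule; the last vowel is.
"wosnes" has last vowel 'e'. The stems whose last vowel is 'e' (raroheb → rararoheb, fuptefew → fufuptefew, mezzesfes → memezzesfes) repeat the first consonant+vowel as a prefix.
So wosnes → wowosnes.

wowosnes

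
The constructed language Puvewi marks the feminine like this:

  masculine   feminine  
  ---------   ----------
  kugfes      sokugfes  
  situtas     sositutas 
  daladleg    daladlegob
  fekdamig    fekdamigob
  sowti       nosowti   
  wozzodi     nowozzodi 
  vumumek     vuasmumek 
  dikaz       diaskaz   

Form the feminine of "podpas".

sopodpas

kugfes and daladleg both have last vowel 'e' yet inflect differently (sokugfes, daladlegob), so the last vowel is not what conditions the rule; the final letter is.
"podpas" ends in -s. The stems ending in -s (kugfes → sokugfes, situtas → sositutas) add the prefix so-.
So podpas → sopodpas.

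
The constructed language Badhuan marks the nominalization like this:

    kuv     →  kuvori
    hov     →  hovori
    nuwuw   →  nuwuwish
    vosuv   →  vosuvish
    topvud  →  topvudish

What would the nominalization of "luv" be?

luvori

"luv" has 1 vowel. The stems with 1 vowel (kuv → kuvori, hov → hovori) add -ori.
So luv → luvori.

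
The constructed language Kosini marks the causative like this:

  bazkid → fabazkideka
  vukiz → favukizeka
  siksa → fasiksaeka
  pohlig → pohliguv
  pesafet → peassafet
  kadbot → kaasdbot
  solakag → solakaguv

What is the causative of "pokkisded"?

fapokkisdedeka

pohlig and vukiz both have last vowel 'i' yet inflect differently (pohliguv, favukizeka), so the last vowel is not what conditions the rule; the final letter is.
"pokkisded" ends in -d. The one such stem in the data (bazkid → fabazkideka) adds fa- … -eka around the stem, so the same rule applies.
So pokkisded → fapokkisdedeka.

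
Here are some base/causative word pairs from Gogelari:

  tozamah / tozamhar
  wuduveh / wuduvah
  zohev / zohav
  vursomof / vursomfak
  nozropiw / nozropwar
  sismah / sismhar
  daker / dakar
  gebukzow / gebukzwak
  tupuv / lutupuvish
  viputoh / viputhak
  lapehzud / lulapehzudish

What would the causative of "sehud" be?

viputoh and wuduveh both end in -h yet inflect differently (viputhak, wuduvah), so the final letter is not what conditions the rule; the last vowel is.
"sehud" has last vowel 'u'. The stems whose last vowel is 'u' (lapehzud → lulapehzudish, tupuv → lutupuvish) add lu- … -ish around the stem.
So sehud → lusehudish.

lusehudish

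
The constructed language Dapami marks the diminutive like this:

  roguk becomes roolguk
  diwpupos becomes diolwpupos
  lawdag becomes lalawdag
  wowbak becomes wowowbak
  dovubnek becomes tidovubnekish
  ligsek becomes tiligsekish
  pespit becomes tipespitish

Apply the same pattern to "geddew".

roguk and wowbak both end in -k yet inflect differently (roolguk, wowowbak), so the final letter is not what conditions the rule; the last vowel is.
"geddew" has last vowel 'e'. The stems whose last vowel is 'e' (dovubnek → tidovubnekish, ligsek → tiligsekish) add ti- … -ish around the stem.
The other patterns: stems whose last vowel is 'o' or 'u' insert -ol- after the first vowel; stems whose last vowel is 'a' repeat the first consonant+vowel as a prefix.
So geddew → tigeddewish.

tigeddewish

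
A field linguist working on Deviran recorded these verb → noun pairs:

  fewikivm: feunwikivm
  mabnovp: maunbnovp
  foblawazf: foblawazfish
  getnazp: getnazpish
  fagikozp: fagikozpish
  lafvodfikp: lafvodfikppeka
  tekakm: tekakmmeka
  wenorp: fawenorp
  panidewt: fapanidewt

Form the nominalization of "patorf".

fapatorf

mabnovp and getnazp both end in -p yet inflect differently (maunbnovp, getnazpish), so the final letter is not what conditions the rule; the second-to-last letter is.
"patorf" has second-to-last letter 'r'. The one such stem in the data (wenorp → fawenorp) adds the prefix fa-, so the same rule applies.
So patorf → fapatorf.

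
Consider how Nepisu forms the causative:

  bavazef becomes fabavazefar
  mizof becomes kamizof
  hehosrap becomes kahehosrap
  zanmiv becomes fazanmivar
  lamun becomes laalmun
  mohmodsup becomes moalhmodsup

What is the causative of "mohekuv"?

"mohekuv" has last vowel 'u'. The stems whose last vowel is 'u' (mohmodsup → moalhmodsup, lamun → laalmun) insert -al- after the first vowel.
So mohekuv → moalhekuv.

moalhekuv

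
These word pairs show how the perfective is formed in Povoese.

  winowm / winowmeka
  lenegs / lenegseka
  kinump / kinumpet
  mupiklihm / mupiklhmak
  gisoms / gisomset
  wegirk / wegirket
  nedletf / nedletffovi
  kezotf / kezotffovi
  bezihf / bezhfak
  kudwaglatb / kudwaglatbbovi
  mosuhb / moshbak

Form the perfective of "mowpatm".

"mowpatm" has second-to-last letter 't'. The stems whose second-to-last letter is 't' (kudwaglatb → kudwaglatbbovi, nedletf → nedletffovi, kezotf → kezotffovi) double the final consonant and add -ovi.
So mowpatm → mowpatmmovi.

mowpatmmovi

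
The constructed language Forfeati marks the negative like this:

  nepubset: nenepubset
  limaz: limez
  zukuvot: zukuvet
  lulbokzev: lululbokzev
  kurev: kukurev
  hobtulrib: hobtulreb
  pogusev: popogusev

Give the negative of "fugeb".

"fugeb" has last vowel 'e'. The stems whose last vowel is 'e' (nepubset → nenepubset, lulbokzev → lululbokzev, pogusev → popogusev) repeat the first consonant+vowel as a prefix.
So fugeb → fufugeb.

fufugeb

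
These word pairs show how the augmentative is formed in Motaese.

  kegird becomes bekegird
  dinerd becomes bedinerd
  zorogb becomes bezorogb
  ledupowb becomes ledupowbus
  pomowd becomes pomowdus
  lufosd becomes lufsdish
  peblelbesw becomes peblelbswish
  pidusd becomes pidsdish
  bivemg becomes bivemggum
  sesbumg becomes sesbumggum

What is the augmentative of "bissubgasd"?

bissubgsdish

zorogb and ledupowb both end in -b yet inflect differently (bezorogb, ledupowbus), so the final letter is not what conditions the rule; the second-to-last letter is.
"bissubgasd" has second-to-last letter 's'. The stems whose second-to-last letter is 's' (lufosd → lufsdish, peblelbesw → peblelbswish, pidusd → pidsdish) delete the last vowel and add -ish.
So bissubgasd → bissubgsdish.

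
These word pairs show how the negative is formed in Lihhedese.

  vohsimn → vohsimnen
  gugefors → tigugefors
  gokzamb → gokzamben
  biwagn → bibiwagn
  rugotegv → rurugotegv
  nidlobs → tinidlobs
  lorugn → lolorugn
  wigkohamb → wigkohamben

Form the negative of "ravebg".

tiravebg

lorugn and vohsimn both end in -n yet inflect differently (lolorugn, vohsimnen), so the final letter is not what conditions the rule; the second-to-last letter is.
"ravebg" has second-to-last letter 'b'. The one such stem in the data (nidlobs → tinidlobs) adds the prefix ti-, so the same rule applies.
The other patterns: stems whose second-to-last letter is 'g' repeat the first consonant+vowel as a prefix; stems whose second-to-last letter is 'm' add -en.
So ravebg → tiravebg.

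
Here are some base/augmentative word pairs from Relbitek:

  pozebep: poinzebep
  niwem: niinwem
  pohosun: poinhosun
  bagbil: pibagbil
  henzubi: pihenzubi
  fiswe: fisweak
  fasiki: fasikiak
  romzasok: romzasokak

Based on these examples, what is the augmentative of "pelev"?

henzubi and fasiki both end in -i yet inflect differently (pihenzubi, fasikiak), so the final letter is not what conditions the rule; the first letter is.
"pelev" begins with p-. The stems beginning with p- (pohosun → poinhosun, pozebep → poinzebep) insert -in- after the first vowel.
So pelev → peinlev.

peinlev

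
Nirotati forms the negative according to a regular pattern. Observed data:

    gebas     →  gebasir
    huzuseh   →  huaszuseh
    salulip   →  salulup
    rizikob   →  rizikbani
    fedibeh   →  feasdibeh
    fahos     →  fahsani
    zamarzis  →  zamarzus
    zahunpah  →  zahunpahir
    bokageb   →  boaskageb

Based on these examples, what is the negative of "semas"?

fahos and gebas both end in -s yet inflect differently (fahsani, gebasir), so the final letter is not what conditions the rule; the last vowel is.
"semas" has last vowel 'a'. The stems whose last vowel is 'a' (gebas → gebasir, zahunpah → zahunpahir) add -ir.
So semas → semasir.

semasir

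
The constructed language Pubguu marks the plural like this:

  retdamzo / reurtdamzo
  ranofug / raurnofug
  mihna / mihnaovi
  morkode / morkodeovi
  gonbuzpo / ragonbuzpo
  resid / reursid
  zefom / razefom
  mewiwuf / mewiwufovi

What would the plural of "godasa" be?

"godasa" begins with g-. The one such stem in the data (gonbuzpo → ragonbuzpo) adds the prefix ra-, so the same rule applies.
The other patterns: stems beginning with r- insert -ur- after the first vowel; stems beginning with m- add -ovi.
So godasa → ragodasa.

ragodasa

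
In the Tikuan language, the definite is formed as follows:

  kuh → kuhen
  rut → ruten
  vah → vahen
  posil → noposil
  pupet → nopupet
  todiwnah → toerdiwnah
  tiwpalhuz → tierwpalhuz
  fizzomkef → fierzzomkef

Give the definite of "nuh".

nuhen

rut and pupet both end in -t yet inflect differently (ruten, nopupet), so the final letter is not what conditions the rule; the number of vowels is.
"nuh" has 1 vowel. The stems with 1 vowel (kuh → kuhen, rut → ruten, vah → vahen) add -en.
The other patterns: stems with 2 vowels add the prefix no-; stems with 3 vowels insert -er- after the first vowel.
So nuh → nuhen.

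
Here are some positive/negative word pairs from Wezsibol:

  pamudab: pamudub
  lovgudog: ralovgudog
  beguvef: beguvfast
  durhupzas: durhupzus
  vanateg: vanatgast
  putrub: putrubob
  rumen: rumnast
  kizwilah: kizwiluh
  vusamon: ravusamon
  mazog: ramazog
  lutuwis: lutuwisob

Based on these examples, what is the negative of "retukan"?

rumen and vusamon both end in -n yet inflect differently (rumnast, ravusamon), so the final letter is not what conditions the rule; the last vowel is.
"retukan" has last vowel 'a'. The stems whose last vowel is 'a' (pamudab → pamudub, durhupzas → durhupzus, kizwilah → kizwiluh) change the last vowel to 'u'.
So retukan → retukun.

retukun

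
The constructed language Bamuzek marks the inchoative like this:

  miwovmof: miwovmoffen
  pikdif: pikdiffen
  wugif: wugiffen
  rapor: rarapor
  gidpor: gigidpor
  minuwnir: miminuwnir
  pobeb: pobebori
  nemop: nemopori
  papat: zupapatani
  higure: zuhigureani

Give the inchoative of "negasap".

miwovmof and rapor both have last vowel 'o' yet inflect differently (miwovmoffen, rarapor), so the last vowel is not what conditions the rule; the final letter is.
"negasap" ends in -p. The one such stem in the data (nemop → nemopori) adds -ori, so the same rule applies.
The other patterns: stems ending in -f double the final consonant and add -en; stems ending in -r repeat the first consonant+vowel as a prefix; stems ending in -e or -t add zu- … -ani around the stem.
So negasap → negasapori.

negasapori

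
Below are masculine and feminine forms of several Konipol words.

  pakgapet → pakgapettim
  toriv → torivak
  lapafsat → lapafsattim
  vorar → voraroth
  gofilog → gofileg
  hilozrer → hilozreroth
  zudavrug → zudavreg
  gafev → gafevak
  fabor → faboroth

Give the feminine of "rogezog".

rogezeg

pakgapet and hilozrer both have last vowel 'e' yet inflect differently (pakgapettim, hilozreroth), so the last vowel is not what conditions the rule; the final letter is.
"rogezog" ends in -g. The stems ending in -g (zudavrug → zudavreg, gofilog → gofileg) change the last vowel to 'e'.
The other patterns: stems ending in -t double the final consonant and add -im; stems ending in -r add -oth; stems ending in -v add -ak.
So rogezog → rogezeg.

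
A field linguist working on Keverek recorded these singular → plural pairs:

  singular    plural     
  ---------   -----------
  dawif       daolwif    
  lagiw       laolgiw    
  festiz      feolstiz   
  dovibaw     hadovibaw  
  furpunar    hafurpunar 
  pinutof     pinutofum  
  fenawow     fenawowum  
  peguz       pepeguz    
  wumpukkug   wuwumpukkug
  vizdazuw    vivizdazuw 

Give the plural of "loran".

haloran

"loran" has last vowel 'a'. The stems whose last vowel is 'a' (dovibaw → hadovibaw, furpunar → hafurpunar) add the prefix ha-.
The other patterns: stems whose last vowel is 'i' insert -ol- after the first vowel; stems whose last vowel is 'o' add -um; stems whose last vowel is 'u' repeat the first consonant+vowel as a prefix.
So loran → haloran.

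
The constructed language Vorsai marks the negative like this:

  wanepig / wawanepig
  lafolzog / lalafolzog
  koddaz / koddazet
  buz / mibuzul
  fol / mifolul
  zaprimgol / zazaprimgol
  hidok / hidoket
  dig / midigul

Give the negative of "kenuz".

buz and koddaz both end in -z yet inflect differently (mibuzul, koddazet), so the final letter is not what conditions the rule; the number of vowels is.
"kenuz" has 2 vowels. The stems with 2 vowels (koddaz → koddazet, hidok → hidoket) add -et.
So kenuz → kenuzet.

kenuzet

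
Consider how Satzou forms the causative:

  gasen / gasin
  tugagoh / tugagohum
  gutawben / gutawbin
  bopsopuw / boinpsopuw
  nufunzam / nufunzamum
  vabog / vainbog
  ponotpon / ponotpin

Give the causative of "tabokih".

tabokihum

"tabokih" ends in -h. The one such stem in the data (tugagoh → tugagohum) adds -um, so the same rule applies.
The other patterns: stems ending in -n change the last vowel to 'i'; stems ending in -g or -w insert -in- after the first vowel.
So tabokih → tabokihum.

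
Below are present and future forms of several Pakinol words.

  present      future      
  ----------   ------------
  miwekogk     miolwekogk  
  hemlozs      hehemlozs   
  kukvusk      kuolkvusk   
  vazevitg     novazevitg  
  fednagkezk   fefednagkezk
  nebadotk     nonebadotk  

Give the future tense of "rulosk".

fednagkezk and nebadotk both end in -k yet inflect differently (fefednagkezk, nonebadotk), so the final letter is not what conditions the rule; the second-to-last letter is.
"rulosk" has second-to-last letter 's'. The one such stem in the data (kukvusk → kuolkvusk) inserts -ol- after the first vowel (as does miwekogk), so the same rule applies.
The other patterns: stems whose second-to-last letter is 'z' repeat the first consonant+vowel as a prefix; stems whose second-to-last letter is 't' add the prefix no-.
So rulosk → ruollosk.

ruollosk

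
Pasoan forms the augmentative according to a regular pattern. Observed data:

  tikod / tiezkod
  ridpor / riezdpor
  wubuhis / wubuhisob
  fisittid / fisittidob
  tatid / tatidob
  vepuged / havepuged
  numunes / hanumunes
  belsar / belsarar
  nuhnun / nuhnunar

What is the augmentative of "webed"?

tikod and fisittid both end in -d yet inflect differently (tiezkod, fisittidob), so the final letter is not what conditions the rule; the last vowel is.
"webed" has last vowel 'e'. The stems whose last vowel is 'e' (vepuged → havepuged, numunes → hanumunes) add the prefix ha-.
So webed → hawebed.

hawebed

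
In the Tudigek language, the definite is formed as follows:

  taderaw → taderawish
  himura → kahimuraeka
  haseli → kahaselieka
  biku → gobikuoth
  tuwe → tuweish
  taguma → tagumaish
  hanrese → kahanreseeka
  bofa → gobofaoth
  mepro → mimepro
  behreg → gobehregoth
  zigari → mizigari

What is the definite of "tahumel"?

taguma and bofa both end in -a yet inflect differently (tagumaish, gobofaoth), so the final letter is not what conditions the rule; the first letter is.
"tahumel" begins with t-. The stems beginning with t- (tuwe → tuweish, taderaw → taderawish, taguma → tagumaish) add -ish.
The other patterns: stems beginning with b- add go- … -oth around the stem; stems beginning with h- add ka- … -eka around the stem; stems beginning with m- or z- add the prefix mi-.
So tahumel → tahumelish.

tahumelish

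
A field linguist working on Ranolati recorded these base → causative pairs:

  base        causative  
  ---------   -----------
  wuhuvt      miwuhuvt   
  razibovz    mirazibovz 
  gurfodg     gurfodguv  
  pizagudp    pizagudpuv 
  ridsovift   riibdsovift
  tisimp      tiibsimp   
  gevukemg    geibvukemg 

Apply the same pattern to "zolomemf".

zoiblomemf

wuhuvt and ridsovift both end in -t yet inflect differently (miwuhuvt, riibdsovift), so the final letter is not what conditions the rule; the second-to-last letter is.
"zolomemf" has second-to-last letter 'm'. The stems whose second-to-last letter is 'm' (tisimp → tiibsimp, gevukemg → geibvukemg) insert -ib- after the first vowel.
The other patterns: stems whose second-to-last letter is 'v' add the prefix mi-; stems whose second-to-last letter is 'd' add -uv.
So zolomemf → zoiblomemf.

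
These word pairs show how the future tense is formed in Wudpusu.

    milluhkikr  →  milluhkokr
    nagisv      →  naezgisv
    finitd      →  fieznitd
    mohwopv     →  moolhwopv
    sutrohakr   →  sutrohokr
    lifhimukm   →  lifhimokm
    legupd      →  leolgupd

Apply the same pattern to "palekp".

palokp

mohwopv and nagisv both end in -v yet inflect differently (moolhwopv, naezgisv), so the final letter is not what conditions the rule; the second-to-last letter is.
"palekp" has second-to-last letter 'k'. The stems whose second-to-last letter is 'k' (lifhimukm → lifhimokm, milluhkikr → milluhkokr, sutrohakr → sutrohokr) change the last vowel to 'o'.
So palekp → palokp.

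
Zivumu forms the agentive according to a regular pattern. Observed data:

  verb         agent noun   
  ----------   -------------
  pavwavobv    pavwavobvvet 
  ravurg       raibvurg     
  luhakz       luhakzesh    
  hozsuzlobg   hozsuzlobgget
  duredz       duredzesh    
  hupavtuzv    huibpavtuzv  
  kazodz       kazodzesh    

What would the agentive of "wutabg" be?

wutabgget

"wutabg" has second-to-last letter 'b'. The stems whose second-to-last letter is 'b' (hozsuzlobg → hozsuzlobgget, pavwavobv → pavwavobvvet) double the final consonant and add -et.
So wutabg → wutabgget.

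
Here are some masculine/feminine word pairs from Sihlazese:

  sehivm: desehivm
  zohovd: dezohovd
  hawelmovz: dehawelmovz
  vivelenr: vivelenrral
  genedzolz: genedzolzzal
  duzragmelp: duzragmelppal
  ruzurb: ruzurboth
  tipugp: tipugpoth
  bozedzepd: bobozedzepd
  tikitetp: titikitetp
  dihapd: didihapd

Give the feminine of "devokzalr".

"devokzalr" has second-to-last letter 'l'. The stems whose second-to-last letter is 'l' (genedzolz → genedzolzzal, duzragmelp → duzragmelppal) double the final consonant and add -al.
The other patterns: stems whose second-to-last letter is 'v' add the prefix de-; stems whose second-to-last letter is 'g' or 'r' add -oth; stems whose second-to-last letter is 'p' or 't' repeat the first consonant+vowel as a prefix.
So devokzalr → devokzalrral.

devokzalrral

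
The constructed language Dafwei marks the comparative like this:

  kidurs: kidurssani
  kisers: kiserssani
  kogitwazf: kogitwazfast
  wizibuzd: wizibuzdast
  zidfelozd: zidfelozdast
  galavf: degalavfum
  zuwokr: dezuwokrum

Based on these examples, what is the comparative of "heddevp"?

deheddevpum

"heddevp" has second-to-last letter 'v'. The one such stem in the data (galavf → degalavfum) adds de- … -um around the stem, so the same rule applies.
So heddevp → deheddevpum.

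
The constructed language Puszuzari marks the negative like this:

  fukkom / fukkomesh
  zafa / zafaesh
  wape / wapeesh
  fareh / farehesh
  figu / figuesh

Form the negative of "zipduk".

Every pair shown (fukkom → fukkomesh, zafa → zafaesh, wape → wapeesh, …) follows the same rule: add -esh.
So zipduk → zipdukesh.

zipdukesh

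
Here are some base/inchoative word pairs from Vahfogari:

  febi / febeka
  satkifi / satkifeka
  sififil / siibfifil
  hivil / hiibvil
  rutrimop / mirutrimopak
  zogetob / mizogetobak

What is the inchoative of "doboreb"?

"doboreb" ends in -b. The one such stem in the data (zogetob → mizogetobak) adds mi- … -ak around the stem, so the same rule applies.
The other patterns: stems ending in -i drop the final letter and add -eka; stems ending in -l insert -ib- after the first vowel.
So doboreb → midoborebak.

midoborebak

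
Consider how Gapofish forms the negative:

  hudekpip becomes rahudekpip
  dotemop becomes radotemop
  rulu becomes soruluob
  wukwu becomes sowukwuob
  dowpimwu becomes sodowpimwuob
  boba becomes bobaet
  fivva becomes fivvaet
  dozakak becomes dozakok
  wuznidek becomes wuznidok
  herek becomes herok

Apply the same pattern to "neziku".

boba and dozakak both have last vowel 'a' yet inflect differently (bobaet, dozakok), so the last vowel is not what conditions the rule; the final letter is.
"neziku" ends in -u. The stems ending in -u (rulu → soruluob, wukwu → sowukwuob, dowpimwu → sodowpimwuob) add so- … -ob around the stem.
The other patterns: stems ending in -p add the prefix ra-; stems ending in -a add -et; stems ending in -k change the last vowel to 'o'.
So neziku → sonezikuob.

sonezikuob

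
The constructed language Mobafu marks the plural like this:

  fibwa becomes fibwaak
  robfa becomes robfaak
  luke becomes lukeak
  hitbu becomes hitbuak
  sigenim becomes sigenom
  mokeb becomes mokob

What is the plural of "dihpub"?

dihpob

"dihpub" ends in a consonant. The stems ending in a consonant (sigenim → sigenom, mokeb → mokob) change the last vowel to 'o'.
The other pattern: stems ending in a vowel add -ak.
So dihpub → dihpob.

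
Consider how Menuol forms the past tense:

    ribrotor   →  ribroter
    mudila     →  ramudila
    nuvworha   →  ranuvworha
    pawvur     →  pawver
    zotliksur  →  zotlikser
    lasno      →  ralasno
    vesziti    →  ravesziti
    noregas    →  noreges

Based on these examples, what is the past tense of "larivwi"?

noregas and mudila both have last vowel 'a' yet inflect differently (noreges, ramudila), so the last vowel is not what conditions the rule; whether the stem ends in a vowel or a consonant is.
"larivwi" ends in a vowel. The stems ending in a vowel (mudila → ramudila, nuvworha → ranuvworha, vesziti → ravesziti) add the prefix ra-.
So larivwi → ralarivwi.

ralarivwi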